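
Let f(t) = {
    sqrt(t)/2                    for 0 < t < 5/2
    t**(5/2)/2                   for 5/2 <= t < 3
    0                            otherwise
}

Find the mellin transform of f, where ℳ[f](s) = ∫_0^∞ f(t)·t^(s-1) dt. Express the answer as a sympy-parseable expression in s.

(3**(s + 5/2)*(2*s + 1) + (5/2)**(s + 1/2)*(2*s + 5) - (5/2)**(s + 5/2)*(2*s + 1))/((2*s + 1)*(2*s + 5))
  Re(s) > -1/2

cuts at 5/2: linearity sums the 2 kernel integrals
on [0, 5/2) integrate f = sqrt(t)/2 against the kernel
on [5/2, 3): add ∫ t**(5/2)/2·t^(s-1) dt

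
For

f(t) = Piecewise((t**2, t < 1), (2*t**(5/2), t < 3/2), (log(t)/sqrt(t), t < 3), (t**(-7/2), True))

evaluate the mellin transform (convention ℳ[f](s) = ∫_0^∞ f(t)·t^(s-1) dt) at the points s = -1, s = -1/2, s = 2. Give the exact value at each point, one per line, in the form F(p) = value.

F(-1) = -1/3 - 4*sqrt(6)*log(2)/27 - 2*sqrt(3)*log(3)/27 - 106*sqrt(3)/2187 + 4*sqrt(6)*log(3)/27 + 89*sqrt(6)/81
F(-1/2) = log(6**(1/3)/2) + 365/162
F(2) = -34*sqrt(3)/27 - 7/36 + log(2**(sqrt(6)/2)*3**(-sqrt(6)/2 + 2*sqrt(3))) + 35*sqrt(6)/24

undo the shared t-power: t**(3/2) on [0, 1); 2*t**2 on [1, 3/2); log(t)/t on [3/2, 3); …
integrate the 4 segments split at 1, 3/2, 3, then add the results
piece [0, 1): integrate t**2 against the kernel
segment [1, 3/2) carries 2*t**(5/2); integrate it
on [3/2, 3) integrate f = log(t)/sqrt(t) against the kernel
segment [3, ∞) carries t**(-7/2); integrate it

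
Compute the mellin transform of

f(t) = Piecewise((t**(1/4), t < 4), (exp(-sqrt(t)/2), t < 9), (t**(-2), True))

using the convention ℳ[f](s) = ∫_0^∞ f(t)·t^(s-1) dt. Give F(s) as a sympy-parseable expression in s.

peel off the power substitution: sqrt(t) on [0, 2); exp(-t/2) on [2, 3); t**(-4) on [3, ∞)
breakpoints 4, 9: one integral from each of the 3 segments
over [0, 4), the kernel integral of t**(1/4) enters the sum
for t in [4, 9): the term is ∫ exp(-sqrt(t)/2)·t^(s-1)
∫ t**(-2)·t^(s-1) over [9, ∞)

(162*2**(2*s)*(s - 2)*(4*s + 1)*uppergamma(2*s, 1) - 162*2**(2*s)*(s - 2)*(4*s + 1)*uppergamma(2*s, 3/2) + 324*2**(2*s + 1/2)*(s - 2) - 9**s*(4*s + 1))/(81*(s - 2)*(4*s + 1))
  -1/4 < Re(s) < 2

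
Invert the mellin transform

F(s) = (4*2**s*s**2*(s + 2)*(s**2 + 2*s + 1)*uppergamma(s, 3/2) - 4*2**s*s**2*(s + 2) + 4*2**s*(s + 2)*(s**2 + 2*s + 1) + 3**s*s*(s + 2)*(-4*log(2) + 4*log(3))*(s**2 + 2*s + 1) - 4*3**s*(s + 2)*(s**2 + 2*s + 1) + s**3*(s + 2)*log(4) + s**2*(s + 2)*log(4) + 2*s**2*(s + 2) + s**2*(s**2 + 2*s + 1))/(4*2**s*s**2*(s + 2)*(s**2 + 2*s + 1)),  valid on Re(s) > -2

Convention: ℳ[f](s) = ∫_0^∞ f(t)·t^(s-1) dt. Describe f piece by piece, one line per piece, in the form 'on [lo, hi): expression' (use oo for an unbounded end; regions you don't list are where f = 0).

on [0, 1/2): t**2
on [1/2, 1): t*log(t)
on [1, 3/2): log(t)
on [3/2, oo): exp(-t)

linearity at 1/2, 1, 3/2 turns ℳ[f](s) into 4 summed integrals
over [0, 1/2), the kernel integral of t**2 enters the sum
between 1/2 and 1 the integrand is t*log(t)·t^(s-1)
piece [1, 3/2): integrate log(t) against the kernel
segment 3/2 to ∞ holds exp(-t); add its integral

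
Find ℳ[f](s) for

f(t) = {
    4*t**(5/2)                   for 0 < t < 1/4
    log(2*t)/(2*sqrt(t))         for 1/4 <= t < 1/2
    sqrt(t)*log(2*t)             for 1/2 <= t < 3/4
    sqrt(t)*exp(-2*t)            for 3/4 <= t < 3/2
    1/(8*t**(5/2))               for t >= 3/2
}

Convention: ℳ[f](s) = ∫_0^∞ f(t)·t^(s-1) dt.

2**(-2*s - 1)*(108*2**(s + 1/2)*(-2*s + (s + 1/2)**2)*(s - 5/2)*(s + 1/2)**2*(s + 5/2)*uppergamma(s + 1/2, 3/2) - 108*2**(s + 1/2)*(-2*s + (s + 1/2)**2)*(s - 5/2)*(s + 1/2)**2*(s + 5/2)*uppergamma(s + 1/2, 3) + 108*2**(s + 1/2)*(-2*s + (s + 1/2)**2)*(s - 5/2)*(s + 5/2) - 108*2**(s + 1/2)*(s - 5/2)*(s + 1/2)**2*(s + 5/2) - 108*3**(s + 1/2)*(-2*s + (s + 1/2)**2)*(s - 5/2)*(s + 1/2)*(s + 5/2)*log(2) + 108*3**(s + 1/2)*(-2*s + (s + 1/2)**2)*(s - 5/2)*(s + 1/2)*(s + 5/2)*log(3) - 108*3**(s + 1/2)*(-2*s + (s + 1/2)**2)*(s - 5/2)*(s + 5/2) - 4*6**(s + 1/2)*(-2*s + (s + 1/2)**2)*(s + 1/2)**2*(s + 5/2) + 27*(-2*s + (s + 1/2)**2)*(s - 5/2)*(s + 1/2)**2 + 216*(s - 5/2)*(s + 1/2)**3*(s + 5/2)*log(2) - 216*(s - 5/2)*(s + 1/2)**2*(s + 5/2)*log(2) + 216*(s - 5/2)*(s + 1/2)**2*(s + 5/2))/(108*(-2*s + (s + 1/2)**2)*(s - 5/2)*(s + 1/2)**2*(s + 5/2))
  -5/2 < Re(s) < 5/2

remove the shared t-power first: 4*t**2 on [0, 1/4); log(2*t)/(2*t) on [1/4, 1/2); log(2*t) on [1/2, 3/4); …
remove the common scale on t first: t**2 on [0, 1/2); log(t)/t on [1/2, 1); log(t) on [1, 3/2); …
treat the 5 regions marked off by 1/4, 1/2, 3/4, 3/2 separately and sum
piece [0, 1/4): integrate 4*t**(5/2) against the kernel
for t in [1/4, 1/2): the term is ∫ log(2*t)/(2*sqrt(t))·t^(s-1)
for t in [1/2, 3/4): the term is ∫ sqrt(t)*log(2*t)·t^(s-1)
on [3/4, 3/2) integrate f = sqrt(t)*exp(-2*t) against the kernel
segment [3/2, ∞) carries 1/(8*t**(5/2)); integrate it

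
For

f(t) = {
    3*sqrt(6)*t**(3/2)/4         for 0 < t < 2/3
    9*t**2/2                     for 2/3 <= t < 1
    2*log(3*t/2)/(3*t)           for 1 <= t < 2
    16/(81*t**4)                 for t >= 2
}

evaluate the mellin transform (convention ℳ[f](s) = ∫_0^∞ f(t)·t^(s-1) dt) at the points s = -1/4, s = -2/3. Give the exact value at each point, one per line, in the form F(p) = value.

F(-1/4) = -6*2**(3/4)*3**(1/4)/35 - 8*log(2)/15 - 2*2**(3/4)*log(3)/15 - 3622*2**(3/4)/34425 + 8*log(3)/15 + 1574/525
F(-2/3) = -3*2**(1/3)*3**(2/3)/20 - 2*log(2)/5 - 2**(1/3)*log(3)/10 - 1109*2**(1/3)/18900 + 2*log(3)/5 + 723/200

invert the common scale on t to get t**(3/2) on [0, 1); 2*t**2 on [1, 3/2); log(t)/t on [3/2, 3); …
slice at 2/3, 1, 2, transform all 4 pieces, and sum them
the [0, 2/3) slice contributes ∫ 3*sqrt(6)*t**(3/2)/4·t^(s-1) dt
segment [2/3, 1) carries 9*t**2/2; integrate it
[1, 2) adds the kernel integral of 2*log(3*t/2)/(3*t)
segment [2, ∞) carries 16/(81*t**4); integrate it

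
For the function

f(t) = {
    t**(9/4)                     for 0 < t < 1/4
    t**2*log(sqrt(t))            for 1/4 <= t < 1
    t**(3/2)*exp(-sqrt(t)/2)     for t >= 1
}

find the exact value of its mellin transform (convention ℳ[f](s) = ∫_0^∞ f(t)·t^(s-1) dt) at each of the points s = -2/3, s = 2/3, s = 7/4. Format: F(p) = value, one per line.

F(-2/3) = 2**(1/3)*(-684*2**(2/3) + 171 + 192*sqrt(2) + 456*log(2) + 19456*2**(1/3)*uppergamma(5/3, 1/2))/4864
F(2/3) = 2**(2/3)*(-10080*2**(1/3) + 315 + 768*sqrt(2) + 1680*log(2) + 4587520*2**(2/3)*uppergamma(13/3, 1/2))/286720
F(7/4) = -7967/230400 + sqrt(2)/7200 + sqrt(2)*log(2)/960 + 20790*sqrt(2)*sqrt(pi)*erfc(sqrt(2)/2) + 58656*exp(-1/2)

the power substitution comes off first: t**(9/2) on [0, 1/2); t**4*log(t) on [1/2, 1); t**3*exp(-t/2) on [1, ∞)
strip the shared t-power: t**(7/2) on [0, 1/2); t**3*log(t) on [1/2, 1); t**2*exp(-t/2) on [1, ∞)
strip the shared t-power: t**(3/2) on [0, 1/2); t*log(t) on [1/2, 1); exp(-t/2) on [1, ∞)
summing 3 kernel integrals split by 1/4, 1 yields ℳ[f](s)
segment [0, 1/4) carries t**(9/4); integrate it
on [1/4, 1) integrate f = t**2*log(sqrt(t)) against the kernel
for t in [1, ∞): the term is ∫ t**(3/2)*exp(-sqrt(t)/2)·t^(s-1)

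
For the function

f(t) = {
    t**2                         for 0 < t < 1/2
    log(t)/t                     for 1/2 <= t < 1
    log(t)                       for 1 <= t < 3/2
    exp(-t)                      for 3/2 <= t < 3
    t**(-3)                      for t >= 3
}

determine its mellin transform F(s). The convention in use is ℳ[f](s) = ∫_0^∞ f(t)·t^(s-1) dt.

(108*2**s*s**2*(s - 3)*(s + 2)*(s**2 - 2*s + 1)*uppergamma(s, 3/2) - 108*2**s*s**2*(s - 3)*(s + 2)*(s**2 - 2*s + 1)*uppergamma(s, 3) - 108*2**s*s**2*(s - 3)*(s + 2) + 108*2**s*(s - 3)*(s + 2)*(s**2 - 2*s + 1) - 108*3**s*s*(s - 3)*(s + 2)*(s**2 - 2*s + 1)*log(2) + 108*3**s*s*(s - 3)*(s + 2)*(s**2 - 2*s + 1)*log(3) - 108*3**s*(s - 3)*(s + 2)*(s**2 - 2*s + 1) - 4*6**s*s**2*(s + 2)*(s**2 - 2*s + 1) + 216*s**3*(s - 3)*(s + 2)*log(2) - 216*s**2*(s - 3)*(s + 2)*log(2) + 216*s**2*(s - 3)*(s + 2) + 27*s**2*(s - 3)*(s**2 - 2*s + 1))/(108*2**s*s**2*(s - 3)*(s + 2)*(s**2 - 2*s + 1))
  -2 < Re(s) < 3

slice at 1/2, 1, 3/2, 3, transform all 5 pieces, and sum them
the [0, 1/2) slice contributes ∫ t**2·t^(s-1) dt
segment 1/2 to 1 holds log(t)/t; add its integral
on [1, 3/2): add ∫ log(t)·t^(s-1) dt
for t in [3/2, 3): the term is ∫ exp(-t)·t^(s-1)
the [3, ∞) slice contributes ∫ t**(-3)·t^(s-1) dt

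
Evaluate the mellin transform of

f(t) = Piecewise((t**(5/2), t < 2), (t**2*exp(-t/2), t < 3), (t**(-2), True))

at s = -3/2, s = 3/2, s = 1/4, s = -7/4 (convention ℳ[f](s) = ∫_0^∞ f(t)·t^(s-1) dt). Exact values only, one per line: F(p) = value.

F(-3/2) = -sqrt(2)*sqrt(pi)*erfc(sqrt(6)/2) + 2*sqrt(3)/567 + sqrt(2)*sqrt(pi)*erfc(1) + 2
F(3/2) = -78*sqrt(3)*exp(-3/2) - 15*sqrt(2)*sqrt(pi)*erfc(sqrt(6)/2) + 2*sqrt(3)/3 + 4 + 15*sqrt(2)*sqrt(pi)*erfc(1) + 58*sqrt(2)*exp(-1)
F(1/4) = -4*2**(1/4)*uppergamma(9/4, 3/2) + 4*3**(1/4)/63 + 16*2**(3/4)/11 + 4*2**(1/4)*uppergamma(9/4, 1)
F(-7/4) = -2**(1/4)*uppergamma(1/4, 3/2) + 4*3**(1/4)/1215 + 2**(1/4)*uppergamma(1/4, 1) + 4*2**(3/4)/3

back out the shared t-power: sqrt(t) on [0, 2); exp(-t/2) on [2, 3); t**(-4) on [3, ∞)
decompose at 2, 3; ℳ[f](s) sums the 3 pieces' integrals
for t in [0, 2): the term is ∫ t**(5/2)·t^(s-1)
piece [2, 3): integrate t**2*exp(-t/2) against the kernel
[3, ∞) adds the kernel integral of t**(-2)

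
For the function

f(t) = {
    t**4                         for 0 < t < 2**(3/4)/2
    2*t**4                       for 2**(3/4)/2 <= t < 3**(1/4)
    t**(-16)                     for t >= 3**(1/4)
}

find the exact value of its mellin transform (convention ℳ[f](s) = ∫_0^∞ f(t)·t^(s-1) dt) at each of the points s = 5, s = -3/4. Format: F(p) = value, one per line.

F(5) = 2**(3/4)*(-33 + 2380*6**(1/4))/2376
F(-3/4) = -2*2**(3/16)/13 + 130300*3**(13/16)/211653

reversing the power substitution: t**2 on [0, sqrt(2)/2); 2*t**2 on [sqrt(2)/2, sqrt(3)); t**(-8) on [sqrt(3), ∞)
reversing the power substitution: t on [0, 1/2); 2*t on [1/2, 3); t**(-4) on [3, ∞)
the 3 pieces separated at 2**(3/4)/2, 3**(1/4) each add one integral
on [0, 2**(3/4)/2) integrate f = t**4 against the kernel
for t in [2**(3/4)/2, 3**(1/4)): the term is ∫ 2*t**4·t^(s-1)
segment [3**(1/4), ∞) carries t**(-16); integrate it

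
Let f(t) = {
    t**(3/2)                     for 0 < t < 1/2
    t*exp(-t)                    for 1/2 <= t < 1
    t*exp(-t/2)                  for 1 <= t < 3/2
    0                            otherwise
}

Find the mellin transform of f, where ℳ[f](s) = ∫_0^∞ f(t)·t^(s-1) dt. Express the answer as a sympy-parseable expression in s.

(4*2**(2*s)*(2*s + 3)*uppergamma(s + 1, 1/2) - 4*2**(2*s)*(2*s + 3)*uppergamma(s + 1, 3/4) + 2*2**s*(2*s + 3)*uppergamma(s + 1, 1/2) - 2*2**s*(2*s + 3)*uppergamma(s + 1, 1) + sqrt(2))/(2*2**s*(2*s + 3))
  Re(s) > -3/2

back out the shared t-power: sqrt(t) on [0, 1/2); exp(-t) on [1/2, 1); exp(-t/2) on [1, 3/2)
treat the 3 regions marked off by 1/2, 1 separately and sum
for t in [0, 1/2): the term is ∫ t**(3/2)·t^(s-1)
for t in [1/2, 1): the term is ∫ t*exp(-t)·t^(s-1)
piece [1, 3/2): integrate t*exp(-t/2) against the kernel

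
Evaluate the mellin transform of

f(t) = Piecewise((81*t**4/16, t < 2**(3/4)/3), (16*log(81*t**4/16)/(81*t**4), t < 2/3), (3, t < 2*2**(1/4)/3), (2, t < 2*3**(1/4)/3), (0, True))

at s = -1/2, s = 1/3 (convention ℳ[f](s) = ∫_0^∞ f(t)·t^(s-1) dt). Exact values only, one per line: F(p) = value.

F(-1/2) = 2**(5/8)*sqrt(3)*(-378*6**(7/8) - 567*2**(3/4) - 252*log(2) + 305 + 1645*2**(7/8))/1134
F(1/3) = 2**(1/4)*3**(2/3)*(-9750*2**(1/12) - 572*log(2) + 745 + 3146*2**(1/6) + 6292*6**(1/12))/3146

remove the common scale on t first: t**4 on [0, 2**(3/4)/2); log(t**4)/t**4 on [2**(3/4)/2, 1); 3 on [1, 2**(1/4)); …
the power substitution comes off first: t**2 on [0, sqrt(2)/2); log(t**2)/t**2 on [sqrt(2)/2, 1); 3 on [1, sqrt(2)); …
the power substitution comes off first: t on [0, 1/2); log(t)/t on [1/2, 1); 3 on [1, 2); …
split f at 2**(3/4)/3, 2/3, 2*2**(1/4)/3: ℳ[f](s) collects 4 kernel integrals
∫ 81*t**4/16·t^(s-1) over [0, 2**(3/4)/3)
∫ 16*log(81*t**4/16)/(81*t**4)·t^(s-1) over [2**(3/4)/3, 2/3)
on [2/3, 2*2**(1/4)/3) integrate f = 3 against the kernel
over [2*2**(1/4)/3, 2*3**(1/4)/3), the kernel integral of 2 enters the sum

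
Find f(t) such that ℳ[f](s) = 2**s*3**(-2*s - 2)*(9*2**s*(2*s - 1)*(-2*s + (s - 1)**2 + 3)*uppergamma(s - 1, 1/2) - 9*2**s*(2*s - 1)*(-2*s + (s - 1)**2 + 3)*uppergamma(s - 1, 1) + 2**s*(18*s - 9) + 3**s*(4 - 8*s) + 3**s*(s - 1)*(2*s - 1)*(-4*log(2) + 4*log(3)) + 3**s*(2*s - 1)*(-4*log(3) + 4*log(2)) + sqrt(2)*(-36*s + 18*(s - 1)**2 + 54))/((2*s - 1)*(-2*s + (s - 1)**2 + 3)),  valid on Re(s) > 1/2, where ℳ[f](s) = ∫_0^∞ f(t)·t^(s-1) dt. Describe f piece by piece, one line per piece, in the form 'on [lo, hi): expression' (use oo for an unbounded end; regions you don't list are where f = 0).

on [0, 2/9): 2/(3*sqrt(t))
on [2/9, 4/9): 4*exp(-9*t/4)/(9*t)
on [4/9, 2/3): 16*log(9*t/4)/(81*t**2)

reversing the common scale on t: sqrt(6)/(3*sqrt(t)) on [0, 1/3); 2*exp(-3*t/2)/(3*t) on [1/3, 2/3); 4*log(3*t/2)/(9*t**2) on [2/3, 1)
invert the common scale on t to get 1/sqrt(t) on [0, 1/2); exp(-t)/t on [1/2, 1); log(t)/t**2 on [1, 3/2)
strip the shared t-power: sqrt(t) on [0, 1/2); exp(-t) on [1/2, 1); log(t)/t on [1, 3/2)
split f at 2/9, 4/9: ℳ[f](s) collects 3 kernel integrals
on [0, 2/9) integrate f = 2/(3*sqrt(t)) against the kernel
on [2/9, 4/9): add ∫ 4*exp(-9*t/4)/(9*t)·t^(s-1) dt
∫ over [4/9, 2/3) of 16*log(9*t/4)/(81*t**2)·t^(s-1) joins the sum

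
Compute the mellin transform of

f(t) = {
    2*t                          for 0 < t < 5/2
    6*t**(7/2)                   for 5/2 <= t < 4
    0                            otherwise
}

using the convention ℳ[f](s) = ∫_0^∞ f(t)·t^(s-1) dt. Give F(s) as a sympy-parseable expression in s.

2*(6*4**(s + 7/2)*(s + 1) + (5/2)**(s + 1)*(2*s + 7) - 6*(5/2)**(s + 7/2)*(s + 1))/((s + 1)*(2*s + 7))
  Re(s) > -1

the 2 pieces separated at 5/2 each add one integral
[0, 5/2) adds the kernel integral of 2*t
on [5/2, 4): add ∫ 6*t**(7/2)·t^(s-1) dt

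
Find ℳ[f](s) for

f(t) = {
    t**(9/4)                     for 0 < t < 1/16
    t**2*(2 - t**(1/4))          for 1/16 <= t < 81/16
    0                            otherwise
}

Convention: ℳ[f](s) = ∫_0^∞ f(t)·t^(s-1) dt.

back out the shared t-power: t**(1/4) on [0, 1/16); 2 - t**(1/4) on [1/16, 81/16)
strip the power substitution: sqrt(t) on [0, 1/4); 2 - sqrt(t) on [1/4, 9/4)
strip the power substitution: t on [0, 1/2); 2 - t on [1/2, 3/2)
breakpoints 1/16: one integral from each of the 2 segments
segment [0, 1/16) carries t**(9/4); integrate it
on [1/16, 81/16): add ∫ t**2*(2 - t**(1/4))·t^(s-1) dt

(6561*3**(4*s)*(s + 2) + 6561*3**(4*s) - 2*s - 5)/(128*2**(4*s)*(s + 2)*(4*s + 9))
  Re(s) > -9/4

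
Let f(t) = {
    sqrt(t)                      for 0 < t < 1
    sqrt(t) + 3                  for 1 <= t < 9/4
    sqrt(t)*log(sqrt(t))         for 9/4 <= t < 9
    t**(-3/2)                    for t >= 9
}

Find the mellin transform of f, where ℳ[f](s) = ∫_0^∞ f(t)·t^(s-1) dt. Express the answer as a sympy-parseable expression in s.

reversing the power substitution: t on [0, 1); t + 3 on [1, 3/2); t*log(t) on [3/2, 3); …
cuts at 1, 9/4, 9: linearity sums the 4 kernel integrals
on [0, 1) integrate f = sqrt(t) against the kernel
on [1, 9/4) integrate f = (sqrt(t) + 3) against the kernel
[9/4, 9) adds the kernel integral of sqrt(t)*log(sqrt(t))
segment [9, ∞) carries t**(-3/2); integrate it

(-324*2**(2*s)*s*(2*s - 3)*(4*s**2 + 4*s + 1) - 162*2**(2*s)*(2*s - 3)*(4*s**2 + 4*s + 1) - 324*3**(2*s)*s**2*(2*s - 3)*(2*s + 1)*log(3) + 324*3**(2*s)*s**2*(2*s - 3)*(2*s + 1)*log(2) - 162*3**(2*s)*s*(2*s - 3)*(2*s + 1)*log(3) + 162*3**(2*s)*s*(2*s - 3)*(2*s + 1)*log(2) + 162*3**(2*s)*s*(2*s - 3)*(2*s + 1) + 486*3**(2*s)*s*(2*s - 3)*(4*s**2 + 4*s + 1) + 162*3**(2*s)*(2*s - 3)*(4*s**2 + 4*s + 1) + 648*6**(2*s)*s**2*(2*s - 3)*(2*s + 1)*log(3) - 324*6**(2*s)*s*(2*s - 3)*(2*s + 1) + 324*6**(2*s)*s*(2*s - 3)*(2*s + 1)*log(3) - 4*6**(2*s)*s*(2*s + 1)*(4*s**2 + 4*s + 1))/(54*2**(2*s)*s*(2*s - 3)*(2*s + 1)*(4*s**2 + 4*s + 1))
  -1/2 < Re(s) < 3/2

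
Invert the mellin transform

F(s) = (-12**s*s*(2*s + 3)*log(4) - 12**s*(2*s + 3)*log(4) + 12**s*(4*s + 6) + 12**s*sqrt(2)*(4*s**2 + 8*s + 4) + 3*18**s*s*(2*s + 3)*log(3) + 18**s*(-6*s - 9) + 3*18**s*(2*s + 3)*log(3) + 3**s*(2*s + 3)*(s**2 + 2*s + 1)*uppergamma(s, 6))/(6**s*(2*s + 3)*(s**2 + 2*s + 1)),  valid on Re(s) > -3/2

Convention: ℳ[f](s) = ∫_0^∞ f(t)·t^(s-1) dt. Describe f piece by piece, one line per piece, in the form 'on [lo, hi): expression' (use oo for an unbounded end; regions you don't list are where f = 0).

on [0, 2): t**(3/2)
on [2, 3): t*log(t)
on [3, oo): exp(-2*t)

treat the 3 regions marked off by 2, 3 separately and sum
between 0 and 2 the integrand is t**(3/2)·t^(s-1)
[2, 3) adds the kernel integral of t*log(t)
on [3, ∞): add ∫ exp(-2*t)·t^(s-1) dt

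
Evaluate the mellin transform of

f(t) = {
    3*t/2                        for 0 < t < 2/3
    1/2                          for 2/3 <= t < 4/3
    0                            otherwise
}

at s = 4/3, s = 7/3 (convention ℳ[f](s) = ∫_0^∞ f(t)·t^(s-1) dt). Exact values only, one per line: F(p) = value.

F(4/3) = 18**(1/3)/84 + 6**(2/3)/6
F(7/3) = 4*18**(1/3)/315 + 8*6**(2/3)/63

the common scale on t comes off first: t on [0, 1); 1/2 on [1, 2)
decompose at 2/3; ℳ[f](s) sums the 2 pieces' integrals
between 0 and 2/3 the integrand is 3*t/2·t^(s-1)
for t in [2/3, 4/3): the term is ∫ 1/2·t^(s-1)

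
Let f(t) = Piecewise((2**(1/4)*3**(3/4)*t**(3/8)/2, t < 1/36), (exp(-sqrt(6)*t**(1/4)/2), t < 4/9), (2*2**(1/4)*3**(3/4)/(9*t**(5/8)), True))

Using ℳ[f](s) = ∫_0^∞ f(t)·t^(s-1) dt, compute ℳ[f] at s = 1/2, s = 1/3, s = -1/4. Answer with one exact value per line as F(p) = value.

F(1/2) = -16*exp(-1)/3 + sqrt(2)/21 + 4*exp(-1/2) + 16/3
F(1/3) = 6**(1/3)*(-476*2**(1/3)*uppergamma(4/3, 1) + 21*sqrt(2) + 476*2**(1/3)*uppergamma(4/3, 1/2) + 408*2**(1/3))/357
F(-1/4) = 2*sqrt(6)*(-expint(2, 1) + 2/7 + 2*expint(2, 1/2) + sqrt(2))

reversing the power substitution: 2**(1/4)*3**(3/4)*t**(3/4)/2 on [0, 1/6); exp(-sqrt(6)*sqrt(t)/2) on [1/6, 2/3); 2*2**(1/4)*3**(3/4)/(9*t**(5/4)) on [2/3, ∞)
invert the common scale on t to get t**(3/4) on [0, 1/4); exp(-sqrt(t)) on [1/4, 1); t**(-5/4) on [1, ∞)
reversing the power substitution: t**(3/2) on [0, 1/2); exp(-t) on [1/2, 1); t**(-5/2) on [1, ∞)
cuts at 1/36, 4/9: linearity sums the 3 kernel integrals
on [0, 1/36) integrate f = 2**(1/4)*3**(3/4)*t**(3/8)/2 against the kernel
the [1/36, 4/9) slice contributes ∫ exp(-sqrt(6)*t**(1/4)/2)·t^(s-1) dt
∫ 2*2**(1/4)*3**(3/4)/(9*t**(5/8))·t^(s-1) over [4/9, ∞)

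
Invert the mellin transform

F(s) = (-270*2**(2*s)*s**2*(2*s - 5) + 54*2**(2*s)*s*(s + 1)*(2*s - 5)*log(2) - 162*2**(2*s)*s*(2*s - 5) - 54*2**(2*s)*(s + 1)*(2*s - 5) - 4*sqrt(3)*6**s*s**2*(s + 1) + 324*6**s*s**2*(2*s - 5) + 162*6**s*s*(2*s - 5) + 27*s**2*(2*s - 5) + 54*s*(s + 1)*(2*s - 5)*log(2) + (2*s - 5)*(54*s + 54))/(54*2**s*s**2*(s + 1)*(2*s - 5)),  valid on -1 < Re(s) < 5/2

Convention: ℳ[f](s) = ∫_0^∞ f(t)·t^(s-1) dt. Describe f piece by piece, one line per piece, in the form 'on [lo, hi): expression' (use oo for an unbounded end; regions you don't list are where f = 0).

on [0, 1/2): t
on [1/2, 2): log(t)
on [2, 3): t + 3
on [3, oo): t**(-5/2)

split f at 1/2, 2, 3: ℳ[f](s) collects 4 kernel integrals
∫ t·t^(s-1) over [0, 1/2)
the [1/2, 2) slice contributes ∫ log(t)·t^(s-1) dt
∫ (t + 3)·t^(s-1) over [2, 3)
on [3, ∞) integrate f = t**(-5/2) against the kernel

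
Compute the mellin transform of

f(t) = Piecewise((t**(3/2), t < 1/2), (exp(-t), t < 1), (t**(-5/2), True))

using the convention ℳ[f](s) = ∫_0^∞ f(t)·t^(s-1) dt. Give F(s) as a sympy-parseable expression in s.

(2*2**s*(2*s - 5)*(2*s + 3)*uppergamma(s, 1/2) - 2*2**s*(2*s - 5)*(2*s + 3)*uppergamma(s, 1) - 4*2**s*(2*s + 3) + sqrt(2)*(2*s - 5))/(2*2**s*(2*s - 5)*(2*s + 3))
  -3/2 < Re(s) < 5/2

cuts at 1/2, 1: linearity sums the 3 kernel integrals
piece [0, 1/2): integrate t**(3/2) against the kernel
over [1/2, 1), the kernel integral of exp(-t) enters the sum
the [1, ∞) slice contributes ∫ t**(-5/2)·t^(s-1) dt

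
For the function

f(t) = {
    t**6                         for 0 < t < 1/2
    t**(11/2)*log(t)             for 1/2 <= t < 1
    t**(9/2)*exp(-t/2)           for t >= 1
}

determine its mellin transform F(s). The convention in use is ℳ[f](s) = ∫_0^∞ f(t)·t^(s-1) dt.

2**(-s - 13/2)*(2**(s + 17/2)*(-s - 6) + 2**(2*s + 11)*(s + 6)*(8*s + (2*s + 9)**2 + 40)*uppergamma(s + 9/2, 1/2) + 8*s + 4*(s + 6)*(2*s + 9)*log(2) + 8*(s + 6)*log(2) + sqrt(2)*(8*s + (2*s + 9)**2 + 40) + 48)/((s + 6)*(8*s + (2*s + 9)**2 + 40))
  Re(s) > -6

strip the shared t-power: t**4 on [0, 1/2); t**(7/2)*log(t) on [1/2, 1); t**(5/2)*exp(-t/2) on [1, ∞)
the shared t-power comes off first: t**2 on [0, 1/2); t**(3/2)*log(t) on [1/2, 1); sqrt(t)*exp(-t/2) on [1, ∞)
undo the shared t-power: t**(3/2) on [0, 1/2); t*log(t) on [1/2, 1); exp(-t/2) on [1, ∞)
split f at 1/2, 1: ℳ[f](s) collects 3 kernel integrals
∫ over [0, 1/2) of t**6·t^(s-1) joins the sum
∫ over [1/2, 1) of t**(11/2)*log(t)·t^(s-1) joins the sum
the [1, ∞) slice contributes ∫ t**(9/2)*exp(-t/2)·t^(s-1) dt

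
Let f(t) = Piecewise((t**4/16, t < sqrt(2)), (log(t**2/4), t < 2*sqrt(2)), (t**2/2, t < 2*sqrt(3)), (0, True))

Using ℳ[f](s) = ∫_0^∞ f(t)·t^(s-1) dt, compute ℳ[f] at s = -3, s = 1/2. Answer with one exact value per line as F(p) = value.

F(-3) = sqrt(2)*(-12*sqrt(6) - 27*log(2) + 68)/288
F(1/2) = 2**(1/4)*(-864*sqrt(2) + log(2**(180 + 180*sqrt(2))) + 216*6**(1/4) + 725)/90

back out the power substitution: t**2/16 on [0, 2); log(t/4) on [2, 8); t/2 on [8, 12)
reversing the common scale on t: t**2/4 on [0, 1); log(t/2) on [1, 4); t on [4, 6)
back out the common scale on t: t**2 on [0, 1/2); log(t) on [1/2, 2); 2*t on [2, 3)
along the cuts sqrt(2), 2*sqrt(2), ℳ[f](s) splits into 3 integrals
between 0 and sqrt(2) the integrand is t**4/16·t^(s-1)
between sqrt(2) and 2*sqrt(2) the integrand is log(t**2/4)·t^(s-1)
the [2*sqrt(2), 2*sqrt(3)) slice contributes ∫ t**2/2·t^(s-1) dt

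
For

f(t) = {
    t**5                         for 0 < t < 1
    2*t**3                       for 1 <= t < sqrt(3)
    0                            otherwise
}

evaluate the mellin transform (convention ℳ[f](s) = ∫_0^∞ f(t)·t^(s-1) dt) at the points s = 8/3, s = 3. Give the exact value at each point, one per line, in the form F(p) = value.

undo the power substitution: t**(5/2) on [0, 1); 2*t**(3/2) on [1, 3)
the shared t-power comes off first: t**(3/2) on [0, 1); 2*sqrt(t) on [1, 3)
f breaks at 1 into 2 integrals to sum
on [0, 1): add ∫ t**5·t^(s-1) dt
over [1, sqrt(3)), the kernel integral of 2*t**3 enters the sum

F(8/3) = -87/391 + 54*3**(5/6)/17
F(3) = 211/24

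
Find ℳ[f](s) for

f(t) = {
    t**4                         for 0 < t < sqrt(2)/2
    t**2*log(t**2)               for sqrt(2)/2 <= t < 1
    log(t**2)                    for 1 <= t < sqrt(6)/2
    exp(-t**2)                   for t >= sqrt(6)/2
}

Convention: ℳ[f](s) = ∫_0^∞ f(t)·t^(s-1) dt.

(sqrt(2)/2)**s*(2*2**(s/2)*s**2*(s + 4)*(s**2 + 4*s + 4)*uppergamma(s/2, 3/2) - 8*2**(s/2)*s**2*(s + 4) + 8*2**(s/2)*(s + 4)*(s**2 + 4*s + 4) + 3**(s/2)*s*(s + 4)*(-4*log(2) + 4*log(3))*(s**2 + 4*s + 4) - 8*3**(s/2)*(s + 4)*(s**2 + 4*s + 4) + s**3*(s + 4)*log(4) + 4*s**2*(s + 4)*log(2) + 4*s**2*(s + 4) + s**2*(s**2 + 4*s + 4))/(4*s**2*(s + 4)*(s**2 + 4*s + 4))
  Re(s) > -4

peel off the power substitution: t**2 on [0, 1/2); t*log(t) on [1/2, 1); log(t) on [1, 3/2); …
breakpoints sqrt(2)/2, 1, sqrt(6)/2: one integral from each of the 4 segments
on [0, sqrt(2)/2): add ∫ t**4·t^(s-1) dt
[sqrt(2)/2, 1) adds the kernel integral of t**2*log(t**2)
the [1, sqrt(6)/2) slice contributes ∫ log(t**2)·t^(s-1) dt
segment [sqrt(6)/2, ∞) carries exp(-t**2); integrate it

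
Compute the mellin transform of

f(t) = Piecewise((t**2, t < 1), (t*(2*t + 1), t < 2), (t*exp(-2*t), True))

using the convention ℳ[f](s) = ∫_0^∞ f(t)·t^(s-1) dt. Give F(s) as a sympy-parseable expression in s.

back out the shared t-power: t on [0, 1); 2*t + 1 on [1, 2); exp(-2*t) on [2, ∞)
integrate the 3 segments split at 1, 2, then add the results
∫ t**2·t^(s-1) over [0, 1)
between 1 and 2 the integrand is t*(2*t + 1)·t^(s-1)
for t in [2, ∞): the term is ∫ t*exp(-2*t)·t^(s-1)

(20*2**(2*s)*(s + 1) + 4*2**(2*s) - 4*2**s*(s + 1) - 2*2**s + (s + 1)*(s + 2)*uppergamma(s + 1, 4))/(2*2**s*(s + 1)*(s + 2))
  Re(s) > -2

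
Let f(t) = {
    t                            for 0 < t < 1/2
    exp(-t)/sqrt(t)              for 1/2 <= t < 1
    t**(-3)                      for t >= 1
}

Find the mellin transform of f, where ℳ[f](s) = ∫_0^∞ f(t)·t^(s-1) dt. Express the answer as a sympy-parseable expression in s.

undo the power substitution: t**2 on [0, sqrt(2)/2); exp(-t**2)/t on [sqrt(2)/2, 1); t**(-6) on [1, ∞)
peel off the shared t-power: t**3 on [0, sqrt(2)/2); exp(-t**2) on [sqrt(2)/2, 1); t**(-5) on [1, ∞)
undo the power substitution: t**(3/2) on [0, 1/2); exp(-t) on [1/2, 1); t**(-5/2) on [1, ∞)
along the cuts 1/2, 1, ℳ[f](s) splits into 3 integrals
on [0, 1/2): add ∫ t·t^(s-1) dt
piece [1/2, 1): integrate exp(-t)/sqrt(t) against the kernel
segment [1, ∞) carries t**(-3); integrate it

2**(-s - 3/2)*(2**(s + 3/2)*(-s - 1) + 2**(s + 3/2)*(s - 3)*(s + 1)*uppergamma(s - 1/2, 1/2) - 2**(s + 3/2)*(s - 3)*(s + 1)*uppergamma(s - 1/2, 1) + sqrt(2)*(s - 3))/((s - 3)*(s + 1))
  -1 < Re(s) < 3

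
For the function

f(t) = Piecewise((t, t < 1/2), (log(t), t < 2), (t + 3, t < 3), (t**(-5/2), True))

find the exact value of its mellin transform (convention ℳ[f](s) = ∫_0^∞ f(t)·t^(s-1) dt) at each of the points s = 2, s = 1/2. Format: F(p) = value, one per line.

linearity at 1/2, 2, 3 turns ℳ[f](s) into 4 summed integrals
on [0, 1/2): add ∫ t·t^(s-1) dt
the [1/2, 2) slice contributes ∫ log(t)·t^(s-1) dt
∫ over [2, 3) of (t + 3)·t^(s-1) joins the sum
on [3, ∞): add ∫ t**(-5/2)·t^(s-1) dt

F(2) = 2*sqrt(3)/3 + 17*log(2)/8 + 207/16
F(1/2) = sqrt(2)*(-330 + sqrt(2) + 108*log(2) + 144*sqrt(6))/36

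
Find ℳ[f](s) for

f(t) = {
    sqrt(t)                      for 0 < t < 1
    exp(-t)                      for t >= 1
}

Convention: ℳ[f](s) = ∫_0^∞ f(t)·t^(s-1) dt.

treat the 2 regions marked off by 1 separately and sum
the [0, 1) slice contributes ∫ sqrt(t)·t^(s-1) dt
the [1, ∞) slice contributes ∫ exp(-t)·t^(s-1) dt

((2*s + 1)*uppergamma(s, 1) + 2)/(2*s + 1)
  Re(s) > -1/2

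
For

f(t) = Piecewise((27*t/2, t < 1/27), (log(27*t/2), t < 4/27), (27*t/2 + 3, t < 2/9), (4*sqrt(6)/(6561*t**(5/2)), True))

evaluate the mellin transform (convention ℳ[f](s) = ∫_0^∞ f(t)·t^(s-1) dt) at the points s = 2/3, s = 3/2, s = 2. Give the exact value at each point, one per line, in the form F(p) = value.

the common scale on t comes off first: 9*t/2 on [0, 1/9); log(9*t/2) on [1/9, 4/9); 9*t/2 + 3 on [4/9, 2/3); …
undo the common scale on t: 3*t on [0, 1/6); log(3*t) on [1/6, 2/3); 3*t + 3 on [2/3, 1); …
invert the common scale on t to get t on [0, 1/2); log(t) on [1/2, 2); t + 3 on [2, 3); …
along the cuts 1/27, 4/27, 2/9, ℳ[f](s) splits into 4 integrals
for t in [0, 1/27): the term is ∫ 27*t/2·t^(s-1)
on [1/27, 4/27) integrate f = log(27*t/2) against the kernel
on [4/27, 2/9) integrate f = (27*t/2 + 3) against the kernel
∫ over [2/9, ∞) of 4*sqrt(6)/(6561*t**(5/2))·t^(s-1) joins the sum

F(2/3) = -53*2**(1/3)/30 + 2*2**(2/3)*3**(1/6)/297 + log(2)/6 + 17/60 + 2**(1/3)*log(2)/3 + 7*6**(2/3)/10
F(3/2) = sqrt(3)*(-1139 + 30*sqrt(2) + 270*log(2) + 864*sqrt(6))/10935
F(2) = 8*sqrt(3)/2187 + 17*log(2)/1458 + 23/324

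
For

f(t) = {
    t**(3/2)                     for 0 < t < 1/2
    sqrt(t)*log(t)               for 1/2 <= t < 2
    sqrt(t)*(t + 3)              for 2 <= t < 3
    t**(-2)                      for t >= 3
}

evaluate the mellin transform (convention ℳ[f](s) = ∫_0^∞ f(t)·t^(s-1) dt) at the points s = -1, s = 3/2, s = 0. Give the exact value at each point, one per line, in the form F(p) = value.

F(-1) = sqrt(2)*(-486*log(2) + sqrt(2) + 648)/162
F(3/2) = 2*sqrt(3)/3 + 17*log(2)/8 + 207/16
F(0) = sqrt(2)*(-330 + sqrt(2) + 108*log(2) + 144*sqrt(6))/36

reversing the shared t-power: t on [0, 1/2); log(t) on [1/2, 2); t + 3 on [2, 3); …
split f at 1/2, 2, 3: ℳ[f](s) collects 4 kernel integrals
on [0, 1/2): add ∫ t**(3/2)·t^(s-1) dt
segment 1/2 to 2 holds sqrt(t)*log(t); add its integral
piece [2, 3): integrate sqrt(t)*(t + 3) against the kernel
on [3, ∞): add ∫ t**(-2)·t^(s-1) dt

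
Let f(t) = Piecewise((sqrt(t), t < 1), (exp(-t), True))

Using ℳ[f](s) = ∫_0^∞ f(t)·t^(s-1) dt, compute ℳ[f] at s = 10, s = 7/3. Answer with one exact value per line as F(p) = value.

F(10) = 2/21 + 986410*exp(-1)
F(7/3) = 6/17 + uppergamma(7/3, 1)

cuts at 1: linearity sums the 2 kernel integrals
∫ sqrt(t)·t^(s-1) over [0, 1)
segment [1, ∞) carries exp(-t); integrate it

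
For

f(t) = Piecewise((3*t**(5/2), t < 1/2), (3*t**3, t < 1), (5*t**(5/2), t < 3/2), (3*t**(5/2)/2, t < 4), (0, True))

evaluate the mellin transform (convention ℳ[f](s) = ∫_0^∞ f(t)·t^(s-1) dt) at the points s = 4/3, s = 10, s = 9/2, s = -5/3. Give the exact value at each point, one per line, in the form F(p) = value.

f breaks at 1/2, 1, 3/2 into 4 integrals to sum
on [0, 1/2): add ∫ 3*t**(5/2)·t^(s-1) dt
for t in [1/2, 1): the term is ∫ 3*t**3·t^(s-1)
on [1, 3/2) integrate f = 5*t**(5/2) against the kernel
the [3/2, 4) slice contributes ∫ 3*t**(5/2)/2·t^(s-1) dt

F(4/3) = -183/299 + 9*2**(1/6)/184 + 567*2**(1/6)*3**(5/6)/368 + 479025*2**(2/3)/9568
F(10) = 3*sqrt(2)/102400 + 3720087*sqrt(6)/204800 + 10720237920181/2662400
F(9/2) = 31531039/8960 - sqrt(2)/640
F(-5/3) = -15/4 + 9*2**(1/6)/5 + 243*2**(2/3)/80 + 21*2**(1/6)*3**(5/6)/10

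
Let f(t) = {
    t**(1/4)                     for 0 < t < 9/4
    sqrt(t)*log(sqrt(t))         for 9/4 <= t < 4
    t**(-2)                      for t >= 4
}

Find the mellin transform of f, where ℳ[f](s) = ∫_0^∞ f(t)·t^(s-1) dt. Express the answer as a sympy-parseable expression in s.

invert the power substitution to get sqrt(t) on [0, 3/2); t*log(t) on [3/2, 2); t**(-4) on [2, ∞)
treat the 3 regions marked off by 9/4, 4 separately and sum
over [0, 9/4), the kernel integral of t**(1/4) enters the sum
segment [9/4, 4) carries sqrt(t)*log(sqrt(t)); integrate it
segment [4, ∞) carries t**(-2); integrate it

(64*2**(4*s)*s*(2*s - 4)*(4*s + 1)*log(2) - 32*2**(4*s)*(2*s - 4)*(4*s + 1) + 32*2**(4*s)*(2*s - 4)*(4*s + 1)*log(2) - 2**(4*s)*(4*s + 1)*(4*s**2 + 4*s + 1) - 48*3**(2*s)*s*(2*s - 4)*(4*s + 1)*log(3) + 48*3**(2*s)*s*(2*s - 4)*(4*s + 1)*log(2) - 24*3**(2*s)*(2*s - 4)*(4*s + 1)*log(3) + 24*3**(2*s)*(2*s - 4)*(4*s + 1)*log(2) + 24*3**(2*s)*(2*s - 4)*(4*s + 1) + 16*3**(2*s)*sqrt(6)*(2*s - 4)*(4*s**2 + 4*s + 1))/(8*2**(2*s)*(2*s - 4)*(4*s + 1)*(4*s**2 + 4*s + 1))
  -1/4 < Re(s) < 2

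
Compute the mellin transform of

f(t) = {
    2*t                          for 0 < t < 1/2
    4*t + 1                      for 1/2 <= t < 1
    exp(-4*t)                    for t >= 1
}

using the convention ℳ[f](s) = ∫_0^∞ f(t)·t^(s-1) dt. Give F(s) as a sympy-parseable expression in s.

strip the common scale on t: t on [0, 1); 2*t + 1 on [1, 2); exp(-2*t) on [2, ∞)
linearity at 1/2, 1 turns ℳ[f](s) into 3 summed integrals
for t in [0, 1/2): the term is ∫ 2*t·t^(s-1)
over [1/2, 1), the kernel integral of (4*t + 1) enters the sum
on [1, ∞) integrate f = exp(-4*t) against the kernel

(2**s*s*(s + 1)*uppergamma(s, 4) - 2*4**s*s - 4**s + 5*8**s*s + 8**s)/(8**s*s*(s + 1))
  Re(s) > -1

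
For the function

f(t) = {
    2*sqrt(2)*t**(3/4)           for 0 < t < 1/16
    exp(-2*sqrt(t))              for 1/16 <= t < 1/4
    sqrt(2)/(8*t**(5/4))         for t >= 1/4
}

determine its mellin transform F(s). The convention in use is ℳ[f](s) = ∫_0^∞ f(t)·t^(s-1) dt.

strip the power substitution: 2*sqrt(2)*t**(3/2) on [0, 1/4); exp(-2*t) on [1/4, 1/2); sqrt(2)/(8*t**(5/2)) on [1/2, ∞)
reversing the common scale on t: t**(3/2) on [0, 1/2); exp(-t) on [1/2, 1); t**(-5/2) on [1, ∞)
slice at 1/16, 1/4, transform all 3 pieces, and sum them
segment 0 to 1/16 holds 2*sqrt(2)*t**(3/4); add its integral
[1/16, 1/4) adds the kernel integral of exp(-2*sqrt(t))
for t in [1/4, ∞): the term is ∫ sqrt(2)/(8*t**(5/4))·t^(s-1)

(2*2**(2*s)*(4*s - 5)*(4*s + 3)*uppergamma(2*s, 1/2) - 2*2**(2*s)*(4*s - 5)*(4*s + 3)*uppergamma(2*s, 1) - 4*2**(2*s)*(4*s + 3) + sqrt(2)*(4*s - 5))/(16**s*(4*s - 5)*(4*s + 3))
  -3/4 < Re(s) < 5/4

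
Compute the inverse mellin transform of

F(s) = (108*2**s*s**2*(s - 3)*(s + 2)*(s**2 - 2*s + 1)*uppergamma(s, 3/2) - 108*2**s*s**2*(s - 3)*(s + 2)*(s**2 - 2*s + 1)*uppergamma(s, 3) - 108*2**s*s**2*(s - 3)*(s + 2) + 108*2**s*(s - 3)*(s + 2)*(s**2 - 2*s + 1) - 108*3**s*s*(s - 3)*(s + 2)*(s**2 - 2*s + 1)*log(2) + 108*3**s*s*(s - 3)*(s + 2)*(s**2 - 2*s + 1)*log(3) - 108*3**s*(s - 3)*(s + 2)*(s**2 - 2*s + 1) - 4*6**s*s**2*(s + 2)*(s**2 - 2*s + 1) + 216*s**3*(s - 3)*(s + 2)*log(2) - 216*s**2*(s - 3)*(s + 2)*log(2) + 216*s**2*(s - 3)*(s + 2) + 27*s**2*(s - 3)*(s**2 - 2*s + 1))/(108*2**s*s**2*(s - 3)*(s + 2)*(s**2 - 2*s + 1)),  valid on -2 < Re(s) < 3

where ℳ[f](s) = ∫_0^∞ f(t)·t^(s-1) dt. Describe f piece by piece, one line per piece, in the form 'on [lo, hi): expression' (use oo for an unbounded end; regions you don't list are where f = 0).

on [0, 1/2): t**2
on [1/2, 1): log(t)/t
on [1, 3/2): log(t)
on [3/2, 3): exp(-t)
on [3, oo): t**(-3)

slice at 1/2, 1, 3/2, 3, transform all 5 pieces, and sum them
over [0, 1/2), the kernel integral of t**2 enters the sum
for t in [1/2, 1): the term is ∫ log(t)/t·t^(s-1)
over [1, 3/2), the kernel integral of log(t) enters the sum
over [3/2, 3), the kernel integral of exp(-t) enters the sum
piece [3, ∞): integrate t**(-3) against the kernel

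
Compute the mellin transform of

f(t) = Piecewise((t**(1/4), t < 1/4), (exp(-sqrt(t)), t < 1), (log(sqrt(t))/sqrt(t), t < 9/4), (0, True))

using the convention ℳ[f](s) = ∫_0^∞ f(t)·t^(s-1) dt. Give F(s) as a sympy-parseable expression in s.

2**(1 - 2*s)*(4**s*(4*s + 1)*(4*s**2 - 4*s + 1)*uppergamma(2*s, 1/2) - 4**s*(4*s + 1)*(4*s**2 - 4*s + 1)*uppergamma(2*s, 1) + 4**s*(12*s + 3)/3 + 9**s*s*(4*s + 1)*(-4*log(2) + 4*log(3))/3 + 9**s*(-8*s - 2)/3 + 9**s*(4*s + 1)*(-2*log(3) + 2*log(2))/3 + sqrt(2)*(12*s**2 - 12*s + 3)/3)/((4*s + 1)*(4*s**2 - 4*s + 1))
  Re(s) > -1/4

reversing the power substitution: sqrt(t) on [0, 1/2); exp(-t) on [1/2, 1); log(t)/t on [1, 3/2)
f breaks at 1/4, 1 into 3 integrals to sum
segment [0, 1/4) carries t**(1/4); integrate it
segment 1/4 to 1 holds exp(-sqrt(t)); add its integral
segment 1 to 9/4 holds log(sqrt(t))/sqrt(t); add its integral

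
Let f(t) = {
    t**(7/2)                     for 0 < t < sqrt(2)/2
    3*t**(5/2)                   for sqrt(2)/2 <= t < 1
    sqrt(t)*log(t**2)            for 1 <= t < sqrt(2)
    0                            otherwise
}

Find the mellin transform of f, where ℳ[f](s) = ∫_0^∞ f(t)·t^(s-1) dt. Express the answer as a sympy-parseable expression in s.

2**(-s/2 - 5/4)*(2**(s/2 + 9/4)*(2*s + 1)**2*(6*s + 21) + 2**(s/2 + 17/4)*(2*s + 5)*(2*s + 7) + 4*2**(s + 1/2)*(2*s + 1)*(2*s + 5)*(2*s + 7)*log(2) - 2**(s + 9/2)*(2*s + 5)*(2*s + 7) + (-12*s - 42)*(2*s + 1)**2 + sqrt(2)*(2*s + 1)**2*(2*s + 5))/((2*s + 1)**2*(2*s + 5)*(2*s + 7))
  Re(s) > -7/2

peel off the shared t-power: t**3 on [0, sqrt(2)/2); 3*t**2 on [sqrt(2)/2, 1); log(t**2) on [1, sqrt(2))
invert the power substitution to get t**(3/2) on [0, 1/2); 3*t on [1/2, 1); log(t) on [1, 2)
breakpoints sqrt(2)/2, 1: one integral from each of the 3 segments
for t in [0, sqrt(2)/2): the term is ∫ t**(7/2)·t^(s-1)
piece [sqrt(2)/2, 1): integrate 3*t**(5/2) against the kernel
over [1, sqrt(2)), the kernel integral of sqrt(t)*log(t**2) enters the sum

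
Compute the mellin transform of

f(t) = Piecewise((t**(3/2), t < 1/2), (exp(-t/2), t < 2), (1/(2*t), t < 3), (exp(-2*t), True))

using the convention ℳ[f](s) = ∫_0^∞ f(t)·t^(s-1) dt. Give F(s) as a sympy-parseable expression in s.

along the cuts 1/2, 2, 3, ℳ[f](s) splits into 4 integrals
segment [0, 1/2) carries t**(3/2); integrate it
piece [1/2, 2): integrate exp(-t/2) against the kernel
∫ over [2, 3) of 1/(2*t)·t^(s-1) joins the sum
[3, ∞) adds the kernel integral of exp(-2*t)

(12*24**s*(s - 1)*(2*s + 3)*uppergamma(s, 1/4) - 12*24**s*(s - 1)*(2*s + 3)*uppergamma(s, 1) - 3*24**s*(2*s + 3) + 2*36**s*(2*s + 3) + 12*6**s*(s - 1)*(2*s + 3)*uppergamma(s, 6) + 6*sqrt(2)*6**s*(s - 1))/(12*12**s*(s - 1)*(2*s + 3))
  Re(s) > -3/2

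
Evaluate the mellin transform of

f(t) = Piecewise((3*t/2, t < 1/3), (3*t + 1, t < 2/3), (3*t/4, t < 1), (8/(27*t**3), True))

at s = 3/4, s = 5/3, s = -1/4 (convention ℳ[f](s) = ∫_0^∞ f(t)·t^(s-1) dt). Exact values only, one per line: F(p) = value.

F(3/4) = 3**(1/4)*(-2754 + 953*3**(3/4) + 3726*2**(3/4))/5103
F(5/3) = 3**(1/3)*(-378 + 725*3**(2/3) + 1116*2**(2/3))/4320
F(-1/4) = 3**(1/4)*(-1053*2**(3/4) + 383*3**(3/4) + 3510)/1053

reversing the common scale on t: t on [0, 1/2); 2*t + 1 on [1/2, 1); t/2 on [1, 3/2); …
f breaks at 1/3, 2/3, 1 into 4 integrals to sum
piece [0, 1/3): integrate 3*t/2 against the kernel
on [1/3, 2/3) integrate f = (3*t + 1) against the kernel
segment 2/3 to 1 holds 3*t/4; add its integral
over [1, ∞), the kernel integral of 8/(27*t**3) enters the sum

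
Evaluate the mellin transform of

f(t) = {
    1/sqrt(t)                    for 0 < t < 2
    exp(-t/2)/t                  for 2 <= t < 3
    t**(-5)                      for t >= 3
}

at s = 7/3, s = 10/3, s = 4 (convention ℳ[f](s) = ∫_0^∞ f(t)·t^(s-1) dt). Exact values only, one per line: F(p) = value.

F(7/3) = -2*2**(1/3)*uppergamma(4/3, 3/2) + 3**(1/3)/72 + 2*2**(1/3)*uppergamma(4/3, 1) + 12*2**(5/6)/11
F(10/3) = -4*2**(1/3)*uppergamma(7/3, 3/2) + 3**(1/3)/15 + 24*2**(5/6)/17 + 4*2**(1/3)*uppergamma(7/3, 1)
F(4) = -58*exp(-3/2) + 1/3 + 16*sqrt(2)/7 + 40*exp(-1)

invert the shared t-power to get sqrt(t) on [0, 2); exp(-t/2) on [2, 3); t**(-4) on [3, ∞)
summing 3 kernel integrals split by 2, 3 yields ℳ[f](s)
piece [0, 2): integrate 1/sqrt(t) against the kernel
∫ over [2, 3) of exp(-t/2)/t·t^(s-1) joins the sum
∫ t**(-5)·t^(s-1) over [3, ∞)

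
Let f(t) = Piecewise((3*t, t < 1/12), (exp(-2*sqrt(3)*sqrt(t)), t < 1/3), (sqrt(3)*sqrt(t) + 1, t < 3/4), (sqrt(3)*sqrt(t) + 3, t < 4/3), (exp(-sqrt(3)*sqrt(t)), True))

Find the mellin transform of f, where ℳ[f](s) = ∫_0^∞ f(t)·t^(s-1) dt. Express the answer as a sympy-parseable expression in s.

the common scale on t comes off first: t on [0, 1/4); exp(-2*sqrt(t)) on [1/4, 1); sqrt(t) + 1 on [1, 9/4); …
the power substitution comes off first: t**2 on [0, 1/2); exp(-2*t) on [1/2, 1); t + 1 on [1, 3/2); …
split f at 1/12, 1/3, 3/4, 4/3: ℳ[f](s) collects 5 kernel integrals
between 0 and 1/12 the integrand is 3*t·t^(s-1)
the [1/12, 1/3) slice contributes ∫ exp(-2*sqrt(3)*sqrt(t))·t^(s-1) dt
the [1/3, 3/4) slice contributes ∫ (sqrt(3)*sqrt(t) + 1)·t^(s-1) dt
segment 3/4 to 4/3 holds (sqrt(3)*sqrt(t) + 3); add its integral
segment [4/3, ∞) carries exp(-sqrt(3)*sqrt(t)); integrate it

(40*2**(4*s)*s*(s + 1) + 12*2**(4*s)*(s + 1) + 8*2**(2*s)*s*(s + 1)*(2*s + 1)*uppergamma(2*s, 2) - 16*2**(2*s)*s*(s + 1) - 4*2**(2*s)*(s + 1) - 16*9**s*s*(s + 1) - 8*9**s*(s + 1) + 8*s*(s + 1)*(2*s + 1)*uppergamma(2*s, 1) - 8*s*(s + 1)*(2*s + 1)*uppergamma(2*s, 2) + s*(2*s + 1))/(4*12**s*s*(s + 1)*(2*s + 1))
  Re(s) > -1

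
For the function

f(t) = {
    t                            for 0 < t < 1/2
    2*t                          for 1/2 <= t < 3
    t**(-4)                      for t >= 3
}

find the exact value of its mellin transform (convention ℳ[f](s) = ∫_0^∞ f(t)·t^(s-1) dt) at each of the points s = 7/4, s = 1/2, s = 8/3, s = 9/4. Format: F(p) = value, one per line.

F(7/4) = 2**(1/4)*(-243 + 17540*6**(3/4))/5346
F(1/2) = sqrt(2)*(-189 + 2270*sqrt(6))/1134
F(8/3) = 2**(1/3)*(-9 + 3910*6**(2/3))/528
F(9/4) = 2**(3/4)*(-63 + 27320*6**(1/4))/3276

slice at 1/2, 3, transform all 3 pieces, and sum them
over [0, 1/2), the kernel integral of t enters the sum
on [1/2, 3): add ∫ 2*t·t^(s-1) dt
segment [3, ∞) carries t**(-4); integrate it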